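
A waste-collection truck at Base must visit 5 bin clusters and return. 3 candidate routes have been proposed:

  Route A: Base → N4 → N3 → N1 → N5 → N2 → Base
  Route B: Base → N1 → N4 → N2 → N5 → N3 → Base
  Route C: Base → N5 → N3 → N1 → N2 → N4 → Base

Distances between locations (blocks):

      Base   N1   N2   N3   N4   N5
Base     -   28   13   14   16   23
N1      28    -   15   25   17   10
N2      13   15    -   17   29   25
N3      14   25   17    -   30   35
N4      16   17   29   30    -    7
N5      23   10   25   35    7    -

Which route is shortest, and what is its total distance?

Shortest is Route A, total 119 blocks.

Route A: 16 + 30 + 25 + 10 + 25 + 13 = 119
Route B: 28 + 17 + 29 + 25 + 35 + 14 = 148
Route C: 23 + 35 + 25 + 15 + 29 + 16 = 143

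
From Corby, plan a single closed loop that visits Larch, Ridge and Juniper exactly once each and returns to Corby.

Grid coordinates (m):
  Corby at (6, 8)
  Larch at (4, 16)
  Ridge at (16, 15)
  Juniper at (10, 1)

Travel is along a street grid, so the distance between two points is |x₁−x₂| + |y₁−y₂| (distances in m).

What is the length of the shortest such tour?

There are 3 distinct closed tours to check (reversals are equivalent).
Corby-Larch-Ridge-Juniper-Corby: 10+13+20+11 = 54
Corby-Larch-Juniper-Ridge-Corby: 10+21+20+17 = 68
Corby-Ridge-Larch-Juniper-Corby: 17+13+21+11 = 62
The minimum is 54.
One optimal route: Corby → Larch → Ridge → Juniper → Corby (or its reverse).

Minimum total distance: 54 m.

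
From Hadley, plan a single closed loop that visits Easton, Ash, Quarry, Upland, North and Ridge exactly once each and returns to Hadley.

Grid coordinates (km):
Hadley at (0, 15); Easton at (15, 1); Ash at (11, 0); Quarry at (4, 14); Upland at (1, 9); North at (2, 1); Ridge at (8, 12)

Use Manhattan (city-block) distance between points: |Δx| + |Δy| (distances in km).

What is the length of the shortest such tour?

Minimum total distance: 60 km.

Hadley→Easton→Ash→Quarry→Upland→North→Ridge→Hadley: 29+5+21+8+9+17+11 = 100
Hadley→Easton→Ash→Quarry→Upland→Ridge→North→Hadley: 29+5+21+8+10+17+16 = 106
Hadley→Easton→Ash→Quarry→North→Upland→Ridge→Hadley: 29+5+21+15+9+10+11 = 100
Hadley→Easton→Ash→Quarry→North→Ridge→Upland→Hadley: 29+5+21+15+17+10+7 = 104
Hadley→Easton→Ash→Quarry→Ridge→Upland→North→Hadley: 29+5+21+6+10+9+16 = 96
Hadley→Easton→Ash→Quarry→Ridge→North→Upland→Hadley: 29+5+21+6+17+9+7 = 94
Hadley→Easton→Ash→Upland→Quarry→North→Ridge→Hadley: 29+5+19+8+15+17+11 = 104
Hadley→Easton→Ash→Upland→Quarry→Ridge→North→Hadley: 29+5+19+8+6+17+16 = 100
… (352 more)
Hadley→Quarry→Ridge→Easton→Ash→North→Upland→Hadley: 5+6+18+5+10+9+7 = 60  ← best
The minimum is 60.
One optimal route: Hadley → Quarry → Ridge → Easton → Ash → North → Upland → Hadley (or its reverse).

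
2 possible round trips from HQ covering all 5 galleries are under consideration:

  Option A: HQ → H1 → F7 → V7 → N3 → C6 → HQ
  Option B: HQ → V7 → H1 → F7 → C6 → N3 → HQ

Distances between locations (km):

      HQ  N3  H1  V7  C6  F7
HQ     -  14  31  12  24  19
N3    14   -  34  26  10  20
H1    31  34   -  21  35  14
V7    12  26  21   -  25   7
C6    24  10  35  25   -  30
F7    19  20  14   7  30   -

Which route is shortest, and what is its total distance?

Shortest is Option B, total 101 km.

Option A: 31 + 14 + 7 + 26 + 10 + 24 = 112
Option B: 12 + 21 + 14 + 30 + 10 + 14 = 101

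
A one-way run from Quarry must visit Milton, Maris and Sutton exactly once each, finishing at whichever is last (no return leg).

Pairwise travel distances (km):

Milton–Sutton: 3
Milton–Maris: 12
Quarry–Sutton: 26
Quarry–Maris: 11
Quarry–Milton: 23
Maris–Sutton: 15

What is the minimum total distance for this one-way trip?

There are 3! = 6 possible orderings.
Quarry→Milton→Maris→Sutton: 23+12+15 = 50
Quarry→Milton→Sutton→Maris: 23+3+15 = 41
Quarry→Maris→Milton→Sutton: 11+12+3 = 26
Quarry→Maris→Sutton→Milton: 11+15+3 = 29
Quarry→Sutton→Milton→Maris: 26+3+12 = 41
Quarry→Sutton→Maris→Milton: 26+15+12 = 53
The minimum is 26.
One shortest path: Quarry → Maris → Milton → Sutton.

26 km — the minimum one-way total.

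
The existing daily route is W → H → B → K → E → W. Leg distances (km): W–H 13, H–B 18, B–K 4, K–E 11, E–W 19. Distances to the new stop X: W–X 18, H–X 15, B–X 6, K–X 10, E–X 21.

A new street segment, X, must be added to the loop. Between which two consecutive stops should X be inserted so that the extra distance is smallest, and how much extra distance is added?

+3 km — insert X between H and B.

Insertion cost between consecutive stops i–j is d(i,X) + d(X,j) − d(i,j):
  between W and H: 18 + 15 − 13 = 20
  between H and B: 15 + 6 − 18 = 3
  between B and K: 6 + 10 − 4 = 12
  between K and E: 10 + 21 − 11 = 20
  between E and W: 21 + 18 − 19 = 20
Cheapest insertion is between H and B, adding 3.
New total = 65 + 3 = 68.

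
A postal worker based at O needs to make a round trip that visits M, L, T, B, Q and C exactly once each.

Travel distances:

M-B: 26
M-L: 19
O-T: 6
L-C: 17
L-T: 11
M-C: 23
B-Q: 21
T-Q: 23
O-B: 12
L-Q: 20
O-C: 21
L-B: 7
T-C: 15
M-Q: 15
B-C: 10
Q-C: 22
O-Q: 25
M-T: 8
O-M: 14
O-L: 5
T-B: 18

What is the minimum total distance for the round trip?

Shortest round trip = 73.

With 6 stops there are 6!/2 = 360 distinct round trips (a route and its reverse cost the same).
O-M-L-T-B-Q-C-O: 14+19+11+18+21+22+21 = 126
O-M-L-T-B-C-Q-O: 14+19+11+18+10+22+25 = 119
O-M-L-T-Q-B-C-O: 14+19+11+23+21+10+21 = 119
O-M-L-T-Q-C-B-O: 14+19+11+23+22+10+12 = 111
O-M-L-T-C-B-Q-O: 14+19+11+15+10+21+25 = 115
O-M-L-T-C-Q-B-O: 14+19+11+15+22+21+12 = 114
O-M-L-B-T-Q-C-O: 14+19+7+18+23+22+21 = 124
O-M-L-B-T-C-Q-O: 14+19+7+18+15+22+25 = 120
… (352 more)
O-L-B-C-Q-M-T-O: 5+7+10+22+15+8+6 = 73  ← best
The minimum is 73.
One optimal route: O → L → B → C → Q → M → T → O (or its reverse).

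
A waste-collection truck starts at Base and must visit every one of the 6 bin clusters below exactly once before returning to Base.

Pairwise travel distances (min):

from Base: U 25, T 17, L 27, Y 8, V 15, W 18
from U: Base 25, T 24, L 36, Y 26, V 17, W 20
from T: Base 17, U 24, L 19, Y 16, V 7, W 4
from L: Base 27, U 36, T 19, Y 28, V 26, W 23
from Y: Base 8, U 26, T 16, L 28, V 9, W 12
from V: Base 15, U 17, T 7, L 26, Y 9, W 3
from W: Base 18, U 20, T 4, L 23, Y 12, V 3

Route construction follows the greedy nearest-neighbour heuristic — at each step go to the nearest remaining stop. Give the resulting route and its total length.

Nearest-neighbour total = 104 min; route Base → Y → V → W → T → L → U → Base.

Base → [Y:8 / V:15 / T:17 / W:18 / U:25 / L:27] → Y (8)
Y → [V:9 / W:12 / T:16 / U:26 / L:28] → V (9)
V → [W:3 / T:7 / U:17 / L:26] → W (3)
W → [T:4 / U:20 / L:23] → T (4)
T → [L:19 / U:24] → L (19)
L → [U:36] → U (36)
Return U→Base: 25.
Total = 8 + 9 + 3 + 4 + 19 + 36 + 25 = 104.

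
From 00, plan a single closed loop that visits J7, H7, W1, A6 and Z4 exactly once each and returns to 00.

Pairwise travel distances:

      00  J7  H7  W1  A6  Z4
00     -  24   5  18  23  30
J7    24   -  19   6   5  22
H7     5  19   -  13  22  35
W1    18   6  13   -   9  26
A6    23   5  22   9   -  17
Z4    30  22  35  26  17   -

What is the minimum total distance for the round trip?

There are 60 distinct closed tours to check (reversals are equivalent).
00 - J7 - H7 - W1 - A6 - Z4 - 00: 24+19+13+9+17+30 = 112
00 - J7 - H7 - W1 - Z4 - A6 - 00: 24+19+13+26+17+23 = 122
00 - J7 - H7 - A6 - W1 - Z4 - 00: 24+19+22+9+26+30 = 130
00 - J7 - H7 - A6 - Z4 - W1 - 00: 24+19+22+17+26+18 = 126
00 - J7 - H7 - Z4 - W1 - A6 - 00: 24+19+35+26+9+23 = 136
00 - J7 - H7 - Z4 - A6 - W1 - 00: 24+19+35+17+9+18 = 122
00 - J7 - W1 - H7 - A6 - Z4 - 00: 24+6+13+22+17+30 = 112
00 - J7 - W1 - H7 - Z4 - A6 - 00: 24+6+13+35+17+23 = 118
00 - J7 - W1 - A6 - H7 - Z4 - 00: 24+6+9+22+35+30 = 126
00 - J7 - W1 - A6 - Z4 - H7 - 00: 24+6+9+17+35+5 = 96
00 - J7 - W1 - Z4 - H7 - A6 - 00: 24+6+26+35+22+23 = 136
00 - J7 - W1 - Z4 - A6 - H7 - 00: 24+6+26+17+22+5 = 100
00 - J7 - A6 - H7 - W1 - Z4 - 00: 24+5+22+13+26+30 = 120
00 - J7 - A6 - H7 - Z4 - W1 - 00: 24+5+22+35+26+18 = 130
… (46 more)
00 - H7 - W1 - J7 - A6 - Z4 - 00: 5+13+6+5+17+30 = 76  ← best
The minimum is 76.
One optimal route: 00 → H7 → W1 → J7 → A6 → Z4 → 00 (or its reverse).

Minimum total distance: 76.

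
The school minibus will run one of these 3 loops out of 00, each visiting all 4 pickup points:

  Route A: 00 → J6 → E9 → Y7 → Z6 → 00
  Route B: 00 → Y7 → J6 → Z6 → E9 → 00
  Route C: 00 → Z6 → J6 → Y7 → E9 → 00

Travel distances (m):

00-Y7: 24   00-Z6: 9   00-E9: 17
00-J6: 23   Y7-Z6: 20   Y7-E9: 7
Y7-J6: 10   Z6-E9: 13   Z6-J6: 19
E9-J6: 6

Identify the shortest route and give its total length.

Shortest is Route C, total 62 m.

Route A: 23 + 6 + 7 + 20 + 9 = 65
Route B: 24 + 10 + 19 + 13 + 17 = 83
Route C: 9 + 19 + 10 + 7 + 17 = 62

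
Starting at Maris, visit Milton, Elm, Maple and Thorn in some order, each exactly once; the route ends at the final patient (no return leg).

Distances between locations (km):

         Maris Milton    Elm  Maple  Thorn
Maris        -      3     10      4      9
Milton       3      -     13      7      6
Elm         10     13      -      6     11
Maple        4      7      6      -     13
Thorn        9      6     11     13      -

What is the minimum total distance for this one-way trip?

Shortest open route: 26 km.

There are 4! = 24 possible orderings.
Maris→Milton→Elm→Maple→Thorn: 3+13+6+13 = 35
Maris→Milton→Elm→Thorn→Maple: 3+13+11+13 = 40
Maris→Milton→Maple→Elm→Thorn: 3+7+6+11 = 27
Maris→Milton→Maple→Thorn→Elm: 3+7+13+11 = 34
Maris→Milton→Thorn→Elm→Maple: 3+6+11+6 = 26
Maris→Milton→Thorn→Maple→Elm: 3+6+13+6 = 28
Maris→Elm→Milton→Maple→Thorn: 10+13+7+13 = 43
Maris→Elm→Milton→Thorn→Maple: 10+13+6+13 = 42
Maris→Elm→Maple→Milton→Thorn: 10+6+7+6 = 29
Maris→Elm→Maple→Thorn→Milton: 10+6+13+6 = 35
Maris→Elm→Thorn→Milton→Maple: 10+11+6+7 = 34
Maris→Elm→Thorn→Maple→Milton: 10+11+13+7 = 41
Maris→Maple→Milton→Elm→Thorn: 4+7+13+11 = 35
Maris→Maple→Milton→Thorn→Elm: 4+7+6+11 = 28
… (10 more)
The minimum is 26.
One shortest path: Maris → Milton → Thorn → Elm → Maple.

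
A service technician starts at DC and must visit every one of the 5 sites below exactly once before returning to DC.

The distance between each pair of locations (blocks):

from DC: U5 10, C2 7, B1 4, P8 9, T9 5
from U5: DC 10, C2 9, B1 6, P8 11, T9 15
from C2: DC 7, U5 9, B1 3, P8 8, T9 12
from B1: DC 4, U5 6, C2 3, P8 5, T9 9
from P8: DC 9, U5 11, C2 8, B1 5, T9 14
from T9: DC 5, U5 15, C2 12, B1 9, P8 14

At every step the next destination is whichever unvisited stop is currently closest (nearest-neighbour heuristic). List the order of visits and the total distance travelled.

DC → [B1:4 / T9:5 / C2:7 / P8:9 / U5:10] → B1 (4)
B1 → [C2:3 / P8:5 / U5:6 / T9:9] → C2 (3)
C2 → [P8:8 / U5:9 / T9:12] → P8 (8)
P8 → [U5:11 / T9:14] → U5 (11)
U5 → [T9:15] → T9 (15)
Return T9→DC: 5.
Total = 4 + 3 + 8 + 11 + 15 + 5 = 46.

46 blocks along DC → B1 → C2 → P8 → U5 → T9 → DC.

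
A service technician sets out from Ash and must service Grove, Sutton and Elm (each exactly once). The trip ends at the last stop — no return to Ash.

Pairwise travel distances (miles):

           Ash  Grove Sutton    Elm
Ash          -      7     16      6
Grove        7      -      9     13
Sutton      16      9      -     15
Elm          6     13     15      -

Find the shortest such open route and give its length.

28 miles — the minimum one-way total.

There are 3! = 6 possible orderings.
Ash→Grove→Sutton→Elm: 7+9+15 = 31
Ash→Grove→Elm→Sutton: 7+13+15 = 35
Ash→Sutton→Grove→Elm: 16+9+13 = 38
Ash→Sutton→Elm→Grove: 16+15+13 = 44
Ash→Elm→Grove→Sutton: 6+13+9 = 28
Ash→Elm→Sutton→Grove: 6+15+9 = 30
The minimum is 28.
One shortest path: Ash → Elm → Grove → Sutton.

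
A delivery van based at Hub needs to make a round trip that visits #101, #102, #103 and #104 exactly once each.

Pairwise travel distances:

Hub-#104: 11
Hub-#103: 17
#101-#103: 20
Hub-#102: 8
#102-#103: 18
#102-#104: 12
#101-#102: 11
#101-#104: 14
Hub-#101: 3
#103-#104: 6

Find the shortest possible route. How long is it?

With 4 stops there are 4!/2 = 12 distinct round trips (a route and its reverse cost the same).
Hub-#101-#102-#103-#104-Hub: 3+11+18+6+11 = 49
Hub-#101-#102-#104-#103-Hub: 3+11+12+6+17 = 49
Hub-#101-#103-#102-#104-Hub: 3+20+18+12+11 = 64
Hub-#101-#103-#104-#102-Hub: 3+20+6+12+8 = 49
Hub-#101-#104-#102-#103-Hub: 3+14+12+18+17 = 64
Hub-#101-#104-#103-#102-Hub: 3+14+6+18+8 = 49
Hub-#102-#101-#103-#104-Hub: 8+11+20+6+11 = 56
Hub-#102-#101-#104-#103-Hub: 8+11+14+6+17 = 56
Hub-#102-#103-#101-#104-Hub: 8+18+20+14+11 = 71
Hub-#102-#104-#101-#103-Hub: 8+12+14+20+17 = 71
Hub-#103-#101-#102-#104-Hub: 17+20+11+12+11 = 71
Hub-#103-#102-#101-#104-Hub: 17+18+11+14+11 = 71
The minimum is 49.
One optimal route: Hub → #101 → #102 → #103 → #104 → Hub (or its reverse).

Shortest round trip = 49.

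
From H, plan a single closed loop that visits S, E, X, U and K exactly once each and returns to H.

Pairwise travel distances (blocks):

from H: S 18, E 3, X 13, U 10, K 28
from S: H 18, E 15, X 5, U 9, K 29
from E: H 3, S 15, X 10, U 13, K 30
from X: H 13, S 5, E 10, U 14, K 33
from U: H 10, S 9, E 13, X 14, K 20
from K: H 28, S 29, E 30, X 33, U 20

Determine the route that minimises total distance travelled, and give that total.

75 blocks — the shortest possible round trip.

There are 60 distinct closed tours to check (reversals are equivalent).
H - S - E - X - U - K - H: 18+15+10+14+20+28 = 105
H - S - E - X - K - U - H: 18+15+10+33+20+10 = 106
H - S - E - U - X - K - H: 18+15+13+14+33+28 = 121
H - S - E - U - K - X - H: 18+15+13+20+33+13 = 112
H - S - E - K - X - U - H: 18+15+30+33+14+10 = 120
H - S - E - K - U - X - H: 18+15+30+20+14+13 = 110
H - S - X - E - U - K - H: 18+5+10+13+20+28 = 94
H - S - X - E - K - U - H: 18+5+10+30+20+10 = 93
H - S - X - U - E - K - H: 18+5+14+13+30+28 = 108
H - S - X - U - K - E - H: 18+5+14+20+30+3 = 90
H - S - X - K - E - U - H: 18+5+33+30+13+10 = 109
H - S - X - K - U - E - H: 18+5+33+20+13+3 = 92
H - S - U - E - X - K - H: 18+9+13+10+33+28 = 111
H - S - U - E - K - X - H: 18+9+13+30+33+13 = 116
… (46 more)
H - E - X - S - U - K - H: 3+10+5+9+20+28 = 75  ← best
The minimum is 75.
One optimal route: H → E → X → S → U → K → H (or its reverse).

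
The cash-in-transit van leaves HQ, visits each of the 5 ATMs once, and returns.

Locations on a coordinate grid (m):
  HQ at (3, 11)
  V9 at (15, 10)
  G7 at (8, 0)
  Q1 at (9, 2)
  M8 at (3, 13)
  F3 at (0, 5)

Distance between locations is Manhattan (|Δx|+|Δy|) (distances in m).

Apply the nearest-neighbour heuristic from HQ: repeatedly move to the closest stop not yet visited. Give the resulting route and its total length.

From HQ: distances to unvisited — M8=2, F3=9, V9=13, Q1=15, G7=16. Nearest is M8 (2).
From M8: distances to unvisited — F3=11, V9=15, Q1=17, G7=18. Nearest is F3 (11).
From F3: distances to unvisited — Q1=12, G7=13, V9=20. Nearest is Q1 (12).
From Q1: distances to unvisited — G7=3, V9=14. Nearest is G7 (3).
From G7: distances to unvisited — V9=17. Nearest is V9 (17).
Return V9→HQ: 13.
Total = 2 + 11 + 12 + 3 + 17 + 13 = 58.

58 m along HQ → M8 → F3 → Q1 → G7 → V9 → HQ.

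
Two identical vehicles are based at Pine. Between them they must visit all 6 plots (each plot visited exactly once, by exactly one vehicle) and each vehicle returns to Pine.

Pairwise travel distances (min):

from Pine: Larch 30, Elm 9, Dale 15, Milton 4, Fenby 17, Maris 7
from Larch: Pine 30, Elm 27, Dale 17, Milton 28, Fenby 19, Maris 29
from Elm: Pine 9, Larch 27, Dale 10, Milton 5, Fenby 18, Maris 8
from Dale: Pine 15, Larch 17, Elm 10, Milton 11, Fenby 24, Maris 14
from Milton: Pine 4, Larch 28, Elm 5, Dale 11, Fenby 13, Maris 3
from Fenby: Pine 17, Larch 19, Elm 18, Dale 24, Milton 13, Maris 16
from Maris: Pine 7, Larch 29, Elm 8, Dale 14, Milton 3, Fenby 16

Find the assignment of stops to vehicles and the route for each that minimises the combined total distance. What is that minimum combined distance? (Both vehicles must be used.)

Check every non-empty split of the stops between the two vehicles; for each half take its own optimal tour:
  {Larch} + {Elm, Dale, Milton, Fenby, Maris}: 60 + 66 = 126
  {Elm} + {Larch, Dale, Milton, Fenby, Maris}: 18 + 74 = 92
  {Larch, Elm} + {Dale, Milton, Fenby, Maris}: 66 + 62 = 128
  {Dale} + {Larch, Elm, Milton, Fenby, Maris}: 30 + 78 = 108
  {Larch, Dale} + {Elm, Milton, Fenby, Maris}: 62 + 50 = 112
  {Elm, Dale} + {Larch, Milton, Fenby, Maris}: 34 + 72 = 106
  … (31 splits in total)
  {Milton} + {Larch, Elm, Dale, Fenby, Maris}: 8 + 78 = 86  ← best
Best: vehicle 1 Pine → Milton → Pine = 8; vehicle 2 Pine → Elm → Dale → Larch → Fenby → Maris → Pine = 78; combined 86.

Minimum combined distance: 86 min.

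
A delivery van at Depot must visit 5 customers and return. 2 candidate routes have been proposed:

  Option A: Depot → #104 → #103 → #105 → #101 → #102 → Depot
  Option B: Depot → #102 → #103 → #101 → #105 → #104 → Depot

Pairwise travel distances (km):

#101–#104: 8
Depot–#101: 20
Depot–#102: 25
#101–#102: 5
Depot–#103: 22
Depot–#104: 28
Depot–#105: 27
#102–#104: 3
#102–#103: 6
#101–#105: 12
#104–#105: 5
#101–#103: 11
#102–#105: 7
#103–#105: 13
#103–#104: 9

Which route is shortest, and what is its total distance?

Option A: 28 + 9 + 13 + 12 + 5 + 25 = 92
Option B: 25 + 6 + 11 + 12 + 5 + 28 = 87

87 km — Option B is the shortest.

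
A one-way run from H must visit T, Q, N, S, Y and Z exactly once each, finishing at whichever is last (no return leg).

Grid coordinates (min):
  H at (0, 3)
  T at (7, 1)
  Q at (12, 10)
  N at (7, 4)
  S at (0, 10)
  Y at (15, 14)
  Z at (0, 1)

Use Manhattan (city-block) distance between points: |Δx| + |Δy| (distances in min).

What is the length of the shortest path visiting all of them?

There are 6! = 720 possible orderings.
H → T → Q → N → S → Y → Z: 9+14+11+13+19+28 = 94
H → T → Q → N → S → Z → Y: 9+14+11+13+9+28 = 84
H → T → Q → N → Y → S → Z: 9+14+11+18+19+9 = 80
H → T → Q → N → Y → Z → S: 9+14+11+18+28+9 = 89
H → T → Q → N → Z → S → Y: 9+14+11+10+9+19 = 72
H → T → Q → N → Z → Y → S: 9+14+11+10+28+19 = 91
H → T → Q → S → N → Y → Z: 9+14+12+13+18+28 = 94
H → T → Q → S → N → Z → Y: 9+14+12+13+10+28 = 86
… (712 more)
H → S → Z → T → N → Q → Y: 7+9+7+3+11+7 = 44  ← best
The minimum is 44.
One shortest path: H → S → Z → T → N → Q → Y.

44 min — the minimum one-way total.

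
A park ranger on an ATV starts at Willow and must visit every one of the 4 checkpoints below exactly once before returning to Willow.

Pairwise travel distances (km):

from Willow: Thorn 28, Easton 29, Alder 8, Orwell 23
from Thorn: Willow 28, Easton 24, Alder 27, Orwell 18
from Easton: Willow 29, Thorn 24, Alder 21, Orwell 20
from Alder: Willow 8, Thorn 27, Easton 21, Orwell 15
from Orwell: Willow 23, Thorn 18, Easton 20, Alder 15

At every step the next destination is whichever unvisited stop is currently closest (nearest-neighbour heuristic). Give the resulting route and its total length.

Total distance 94 km via the nearest-neighbour route Willow → Alder → Orwell → Thorn → Easton → Willow.

Willow → [Alder:8 / Orwell:23 / Thorn:28 / Easton:29] → Alder (8)
Alder → [Orwell:15 / Easton:21 / Thorn:27] → Orwell (15)
Orwell → [Thorn:18 / Easton:20] → Thorn (18)
Thorn → [Easton:24] → Easton (24)
Return Easton→Willow: 29.
Total = 8 + 15 + 18 + 24 + 29 = 94.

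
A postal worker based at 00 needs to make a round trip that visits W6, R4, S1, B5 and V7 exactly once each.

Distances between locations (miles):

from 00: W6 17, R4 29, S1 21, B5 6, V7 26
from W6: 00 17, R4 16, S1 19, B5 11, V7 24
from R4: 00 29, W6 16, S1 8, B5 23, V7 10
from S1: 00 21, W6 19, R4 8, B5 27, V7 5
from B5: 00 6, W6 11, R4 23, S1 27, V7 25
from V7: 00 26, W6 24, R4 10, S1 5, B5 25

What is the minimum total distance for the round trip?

Minimum total distance: 69 miles.

There are 60 distinct closed tours to check (reversals are equivalent).
00-W6-R4-S1-B5-V7-00: 17+16+8+27+25+26 = 119
00-W6-R4-S1-V7-B5-00: 17+16+8+5+25+6 = 77
00-W6-R4-B5-S1-V7-00: 17+16+23+27+5+26 = 114
00-W6-R4-B5-V7-S1-00: 17+16+23+25+5+21 = 107
00-W6-R4-V7-S1-B5-00: 17+16+10+5+27+6 = 81
00-W6-R4-V7-B5-S1-00: 17+16+10+25+27+21 = 116
00-W6-S1-R4-B5-V7-00: 17+19+8+23+25+26 = 118
00-W6-S1-R4-V7-B5-00: 17+19+8+10+25+6 = 85
00-W6-S1-B5-R4-V7-00: 17+19+27+23+10+26 = 122
00-W6-S1-B5-V7-R4-00: 17+19+27+25+10+29 = 127
00-W6-S1-V7-R4-B5-00: 17+19+5+10+23+6 = 80
00-W6-S1-V7-B5-R4-00: 17+19+5+25+23+29 = 118
00-W6-B5-R4-S1-V7-00: 17+11+23+8+5+26 = 90
00-W6-B5-R4-V7-S1-00: 17+11+23+10+5+21 = 87
… (46 more)
00-S1-V7-R4-W6-B5-00: 21+5+10+16+11+6 = 69  ← best
The minimum is 69.
One optimal route: 00 → S1 → V7 → R4 → W6 → B5 → 00 (or its reverse).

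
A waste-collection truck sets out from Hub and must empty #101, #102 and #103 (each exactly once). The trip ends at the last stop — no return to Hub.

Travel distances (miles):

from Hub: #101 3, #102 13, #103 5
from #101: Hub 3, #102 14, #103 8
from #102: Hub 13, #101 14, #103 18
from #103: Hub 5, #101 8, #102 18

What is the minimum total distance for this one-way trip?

There are 3! = 6 possible orderings.
Hub → #101 → #102 → #103: 3+14+18 = 35
Hub → #101 → #103 → #102: 3+8+18 = 29
Hub → #102 → #101 → #103: 13+14+8 = 35
Hub → #102 → #103 → #101: 13+18+8 = 39
Hub → #103 → #101 → #102: 5+8+14 = 27
Hub → #103 → #102 → #101: 5+18+14 = 37
The minimum is 27.
One shortest path: Hub → #103 → #101 → #102.

27 miles — the minimum one-way total.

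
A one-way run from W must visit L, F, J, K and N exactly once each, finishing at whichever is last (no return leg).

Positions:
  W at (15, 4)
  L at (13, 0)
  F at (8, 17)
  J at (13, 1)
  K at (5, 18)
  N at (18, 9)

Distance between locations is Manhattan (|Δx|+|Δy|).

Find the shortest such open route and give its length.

Minimum one-way distance = 42.

There are 5! = 120 possible orderings.
W→L→F→J→K→N: 6+22+21+25+22 = 96
W→L→F→J→N→K: 6+22+21+13+22 = 84
W→L→F→K→J→N: 6+22+4+25+13 = 70
W→L→F→K→N→J: 6+22+4+22+13 = 67
W→L→F→N→J→K: 6+22+18+13+25 = 84
W→L→F→N→K→J: 6+22+18+22+25 = 93
W→L→J→F→K→N: 6+1+21+4+22 = 54
W→L→J→F→N→K: 6+1+21+18+22 = 68
W→L→J→K→F→N: 6+1+25+4+18 = 54
W→L→J→K→N→F: 6+1+25+22+18 = 72
W→L→J→N→F→K: 6+1+13+18+4 = 42
W→L→J→N→K→F: 6+1+13+22+4 = 46
W→L→K→F→J→N: 6+26+4+21+13 = 70
W→L→K→F→N→J: 6+26+4+18+13 = 67
… (106 more)
The minimum is 42.
One shortest path: W → L → J → N → F → K.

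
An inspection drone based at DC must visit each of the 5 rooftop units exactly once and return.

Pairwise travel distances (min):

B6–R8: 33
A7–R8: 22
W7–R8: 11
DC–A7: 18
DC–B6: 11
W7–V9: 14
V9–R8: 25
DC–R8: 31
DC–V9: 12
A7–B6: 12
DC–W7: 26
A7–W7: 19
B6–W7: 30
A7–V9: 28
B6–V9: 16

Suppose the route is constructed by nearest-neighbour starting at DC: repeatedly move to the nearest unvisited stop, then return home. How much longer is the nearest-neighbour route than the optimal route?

8 min longer than the optimal tour.

DC: B6=11, V9=12, A7=18, W7=26, R8=31 ⇒ B6
B6: A7=12, V9=16, W7=30, R8=33 ⇒ A7
A7: W7=19, R8=22, V9=28 ⇒ W7
W7: R8=11, V9=14 ⇒ R8
R8: V9=25 ⇒ V9
NN route DC → B6 → A7 → W7 → R8 → V9 → DC costs 90.
Optimal: DC → B6 → A7 → R8 → W7 → V9 → DC costs 82 (by enumerating all 60 distinct tours).
Excess = 90 − 82 = 8.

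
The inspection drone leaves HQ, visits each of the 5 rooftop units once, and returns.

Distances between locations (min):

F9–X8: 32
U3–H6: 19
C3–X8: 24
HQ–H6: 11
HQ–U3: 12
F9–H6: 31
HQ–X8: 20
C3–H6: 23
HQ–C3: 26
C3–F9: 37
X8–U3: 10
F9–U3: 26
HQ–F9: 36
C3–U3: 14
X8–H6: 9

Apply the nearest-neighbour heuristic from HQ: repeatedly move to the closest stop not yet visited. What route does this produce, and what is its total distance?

HQ → [H6:11 / U3:12 / X8:20 / C3:26 / F9:36] → H6 (11)
H6 → [X8:9 / U3:19 / C3:23 / F9:31] → X8 (9)
X8 → [U3:10 / C3:24 / F9:32] → U3 (10)
U3 → [C3:14 / F9:26] → C3 (14)
C3 → [F9:37] → F9 (37)
Return F9→HQ: 36.
Total = 11 + 9 + 10 + 14 + 37 + 36 = 117.

Total distance 117 min via the nearest-neighbour route HQ → H6 → X8 → U3 → C3 → F9 → HQ.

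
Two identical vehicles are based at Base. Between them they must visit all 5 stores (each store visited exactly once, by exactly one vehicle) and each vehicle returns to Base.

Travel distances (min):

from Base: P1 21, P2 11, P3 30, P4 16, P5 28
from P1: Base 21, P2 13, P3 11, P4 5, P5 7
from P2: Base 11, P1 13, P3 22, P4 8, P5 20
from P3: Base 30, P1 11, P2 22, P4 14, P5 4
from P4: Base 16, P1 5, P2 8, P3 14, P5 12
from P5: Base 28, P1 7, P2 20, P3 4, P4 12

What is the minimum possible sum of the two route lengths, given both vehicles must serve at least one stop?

Check every non-empty split of the stops between the two vehicles; for each half take its own optimal tour:
  {P1} + {P2, P3, P4, P5}: 42 + 65 = 107
  {P2} + {P1, P3, P4, P5}: 22 + 62 = 84
  {P1, P2} + {P3, P4, P5}: 45 + 62 = 107
  {P3} + {P1, P2, P4, P5}: 60 + 59 = 119
  {P1, P3} + {P2, P4, P5}: 62 + 59 = 121
  {P2, P3} + {P1, P4, P5}: 63 + 56 = 119
  … (15 splits in total)
Best: vehicle 1 Base → P2 → Base = 22; vehicle 2 Base → P1 → P5 → P3 → P4 → Base = 62; combined 84.

Minimum combined distance: 84 min.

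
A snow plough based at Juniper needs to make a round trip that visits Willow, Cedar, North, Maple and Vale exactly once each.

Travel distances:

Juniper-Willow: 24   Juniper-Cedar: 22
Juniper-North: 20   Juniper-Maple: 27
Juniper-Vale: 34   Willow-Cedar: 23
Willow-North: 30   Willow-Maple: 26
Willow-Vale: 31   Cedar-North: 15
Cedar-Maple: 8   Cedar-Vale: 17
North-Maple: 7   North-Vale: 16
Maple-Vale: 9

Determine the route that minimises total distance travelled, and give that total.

There are 60 distinct closed tours to check (reversals are equivalent).
Juniper - Willow - Cedar - North - Maple - Vale - Juniper: 24+23+15+7+9+34 = 112
Juniper - Willow - Cedar - North - Vale - Maple - Juniper: 24+23+15+16+9+27 = 114
Juniper - Willow - Cedar - Maple - North - Vale - Juniper: 24+23+8+7+16+34 = 112
Juniper - Willow - Cedar - Maple - Vale - North - Juniper: 24+23+8+9+16+20 = 100
Juniper - Willow - Cedar - Vale - North - Maple - Juniper: 24+23+17+16+7+27 = 114
Juniper - Willow - Cedar - Vale - Maple - North - Juniper: 24+23+17+9+7+20 = 100
Juniper - Willow - North - Cedar - Maple - Vale - Juniper: 24+30+15+8+9+34 = 120
Juniper - Willow - North - Cedar - Vale - Maple - Juniper: 24+30+15+17+9+27 = 122
Juniper - Willow - North - Maple - Cedar - Vale - Juniper: 24+30+7+8+17+34 = 120
Juniper - Willow - North - Maple - Vale - Cedar - Juniper: 24+30+7+9+17+22 = 109
Juniper - Willow - North - Vale - Cedar - Maple - Juniper: 24+30+16+17+8+27 = 122
Juniper - Willow - North - Vale - Maple - Cedar - Juniper: 24+30+16+9+8+22 = 109
Juniper - Willow - Maple - Cedar - North - Vale - Juniper: 24+26+8+15+16+34 = 123
Juniper - Willow - Maple - Cedar - Vale - North - Juniper: 24+26+8+17+16+20 = 111
… (46 more)
The minimum is 100.
One optimal route: Juniper → Willow → Cedar → Maple → Vale → North → Juniper (or its reverse).

100 — the shortest possible round trip.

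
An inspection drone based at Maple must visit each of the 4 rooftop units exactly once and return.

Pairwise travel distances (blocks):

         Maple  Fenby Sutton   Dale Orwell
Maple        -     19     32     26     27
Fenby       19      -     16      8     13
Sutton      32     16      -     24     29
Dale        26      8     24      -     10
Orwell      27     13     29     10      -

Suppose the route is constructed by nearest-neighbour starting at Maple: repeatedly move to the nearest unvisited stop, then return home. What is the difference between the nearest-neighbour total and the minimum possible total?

5 blocks longer than the optimal tour.

From Maple: Fenby=19, Dale=26, Orwell=27, Sutton=32 → choose Fenby (19).
From Fenby: Dale=8, Orwell=13, Sutton=16 → choose Dale (8).
From Dale: Orwell=10, Sutton=24 → choose Orwell (10).
From Orwell: Sutton=29 → choose Sutton (29).
NN route Maple → Fenby → Dale → Orwell → Sutton → Maple costs 98.
Optimal: Maple → Sutton → Fenby → Dale → Orwell → Maple costs 93 (by enumerating all 12 distinct tours).
Excess = 98 − 93 = 5.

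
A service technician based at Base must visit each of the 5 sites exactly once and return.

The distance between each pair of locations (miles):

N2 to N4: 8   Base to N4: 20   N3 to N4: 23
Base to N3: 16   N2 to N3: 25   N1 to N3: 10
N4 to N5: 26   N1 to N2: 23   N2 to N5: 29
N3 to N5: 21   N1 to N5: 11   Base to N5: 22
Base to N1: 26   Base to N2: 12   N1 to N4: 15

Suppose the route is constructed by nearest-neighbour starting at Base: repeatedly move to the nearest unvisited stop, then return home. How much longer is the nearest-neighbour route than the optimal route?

The nearest-neighbour route is 5 miles longer than optimal.

Base: N2=12, N3=16, N4=20, N5=22, N1=26 ⇒ N2
N2: N4=8, N1=23, N3=25, N5=29 ⇒ N4
N4: N1=15, N3=23, N5=26 ⇒ N1
N1: N3=10, N5=11 ⇒ N3
N3: N5=21 ⇒ N5
NN route Base → N2 → N4 → N1 → N3 → N5 → Base costs 88.
Optimal: Base → N2 → N4 → N1 → N5 → N3 → Base costs 83 (by enumerating all 60 distinct tours).
Excess = 88 − 83 = 5.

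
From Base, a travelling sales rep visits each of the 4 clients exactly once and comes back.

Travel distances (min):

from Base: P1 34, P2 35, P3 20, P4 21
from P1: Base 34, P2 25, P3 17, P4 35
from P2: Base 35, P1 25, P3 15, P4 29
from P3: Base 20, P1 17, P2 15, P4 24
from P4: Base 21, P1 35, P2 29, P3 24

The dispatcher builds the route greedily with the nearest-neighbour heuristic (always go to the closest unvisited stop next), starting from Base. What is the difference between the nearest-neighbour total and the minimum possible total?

Excess over optimum: 4 min.

Base: P3=20, P4=21, P1=34, P2=35 ⇒ P3
P3: P2=15, P1=17, P4=24 ⇒ P2
P2: P1=25, P4=29 ⇒ P1
P1: P4=35 ⇒ P4
NN route Base → P3 → P2 → P1 → P4 → Base costs 116.
Optimal: Base → P3 → P1 → P2 → P4 → Base costs 112 (by enumerating all 12 distinct tours).
Excess = 116 − 112 = 4.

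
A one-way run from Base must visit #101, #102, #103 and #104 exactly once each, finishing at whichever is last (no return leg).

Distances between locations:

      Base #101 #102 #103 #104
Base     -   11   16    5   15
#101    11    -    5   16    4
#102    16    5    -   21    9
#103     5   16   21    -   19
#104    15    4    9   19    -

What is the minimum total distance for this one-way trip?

Shortest open route: 33.

There are 4! = 24 possible orderings.
Base → #101 → #102 → #103 → #104: 11+5+21+19 = 56
Base → #101 → #102 → #104 → #103: 11+5+9+19 = 44
Base → #101 → #103 → #102 → #104: 11+16+21+9 = 57
Base → #101 → #103 → #104 → #102: 11+16+19+9 = 55
Base → #101 → #104 → #102 → #103: 11+4+9+21 = 45
Base → #101 → #104 → #103 → #102: 11+4+19+21 = 55
Base → #102 → #101 → #103 → #104: 16+5+16+19 = 56
Base → #102 → #101 → #104 → #103: 16+5+4+19 = 44
Base → #102 → #103 → #101 → #104: 16+21+16+4 = 57
Base → #102 → #103 → #104 → #101: 16+21+19+4 = 60
Base → #102 → #104 → #101 → #103: 16+9+4+16 = 45
Base → #102 → #104 → #103 → #101: 16+9+19+16 = 60
Base → #103 → #101 → #102 → #104: 5+16+5+9 = 35
Base → #103 → #101 → #104 → #102: 5+16+4+9 = 34
… (10 more)
Base → #103 → #104 → #101 → #102: 5+19+4+5 = 33  ← best
The minimum is 33.
One shortest path: Base → #103 → #104 → #101 → #102.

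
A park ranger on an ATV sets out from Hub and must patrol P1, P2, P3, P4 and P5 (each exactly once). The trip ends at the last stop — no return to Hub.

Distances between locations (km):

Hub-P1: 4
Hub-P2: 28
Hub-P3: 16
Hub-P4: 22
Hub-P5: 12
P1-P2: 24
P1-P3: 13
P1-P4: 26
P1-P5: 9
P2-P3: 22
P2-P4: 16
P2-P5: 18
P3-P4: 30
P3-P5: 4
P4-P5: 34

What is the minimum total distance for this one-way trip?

55 km — the minimum one-way total.

There are 5! = 120 possible orderings.
Hub → P1 → P2 → P3 → P4 → P5: 4+24+22+30+34 = 114
Hub → P1 → P2 → P3 → P5 → P4: 4+24+22+4+34 = 88
Hub → P1 → P2 → P4 → P3 → P5: 4+24+16+30+4 = 78
Hub → P1 → P2 → P4 → P5 → P3: 4+24+16+34+4 = 82
Hub → P1 → P2 → P5 → P3 → P4: 4+24+18+4+30 = 80
Hub → P1 → P2 → P5 → P4 → P3: 4+24+18+34+30 = 110
Hub → P1 → P3 → P2 → P4 → P5: 4+13+22+16+34 = 89
Hub → P1 → P3 → P2 → P5 → P4: 4+13+22+18+34 = 91
Hub → P1 → P3 → P4 → P2 → P5: 4+13+30+16+18 = 81
Hub → P1 → P3 → P4 → P5 → P2: 4+13+30+34+18 = 99
Hub → P1 → P3 → P5 → P2 → P4: 4+13+4+18+16 = 55
Hub → P1 → P3 → P5 → P4 → P2: 4+13+4+34+16 = 71
Hub → P1 → P4 → P2 → P3 → P5: 4+26+16+22+4 = 72
Hub → P1 → P4 → P2 → P5 → P3: 4+26+16+18+4 = 68
… (106 more)
The minimum is 55.
One shortest path: Hub → P1 → P3 → P5 → P2 → P4.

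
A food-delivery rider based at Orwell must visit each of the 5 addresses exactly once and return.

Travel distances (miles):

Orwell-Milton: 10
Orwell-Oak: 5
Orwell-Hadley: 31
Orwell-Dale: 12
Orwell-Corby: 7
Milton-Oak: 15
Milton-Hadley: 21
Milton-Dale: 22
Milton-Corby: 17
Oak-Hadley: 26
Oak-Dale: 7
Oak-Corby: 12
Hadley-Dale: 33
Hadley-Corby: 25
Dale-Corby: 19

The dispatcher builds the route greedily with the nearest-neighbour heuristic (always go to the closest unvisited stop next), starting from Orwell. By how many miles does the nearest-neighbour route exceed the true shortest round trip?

Orwell: Oak=5, Corby=7, Milton=10, Dale=12, Hadley=31 ⇒ Oak
Oak: Dale=7, Corby=12, Milton=15, Hadley=26 ⇒ Dale
Dale: Corby=19, Milton=22, Hadley=33 ⇒ Corby
Corby: Milton=17, Hadley=25 ⇒ Milton
Milton: Hadley=21 ⇒ Hadley
NN route Orwell → Oak → Dale → Corby → Milton → Hadley → Orwell costs 100.
Optimal: Orwell → Milton → Hadley → Corby → Oak → Dale → Orwell costs 87 (by enumerating all 60 distinct tours).
Excess = 100 − 87 = 13.

Excess over optimum: 13 miles.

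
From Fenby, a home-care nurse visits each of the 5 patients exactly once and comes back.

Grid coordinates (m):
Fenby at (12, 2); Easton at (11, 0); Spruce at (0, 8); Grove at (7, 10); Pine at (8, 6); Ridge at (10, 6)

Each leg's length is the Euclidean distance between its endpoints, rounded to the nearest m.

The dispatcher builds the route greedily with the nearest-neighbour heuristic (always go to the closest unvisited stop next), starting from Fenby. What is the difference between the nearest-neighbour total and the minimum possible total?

The nearest-neighbour route is 1 m longer than optimal.

Fenby: Easton=2, Ridge=4, Pine=6, Grove=9, Spruce=13 ⇒ Easton
Easton: Ridge=6, Pine=7, Grove=11, Spruce=14 ⇒ Ridge
Ridge: Pine=2, Grove=5, Spruce=10 ⇒ Pine
Pine: Grove=4, Spruce=8 ⇒ Grove
Grove: Spruce=7 ⇒ Spruce
NN route Fenby → Easton → Ridge → Pine → Grove → Spruce → Fenby costs 34.
Optimal: Fenby → Easton → Spruce → Grove → Pine → Ridge → Fenby costs 33 (by enumerating all 60 distinct tours).
Excess = 34 − 33 = 1.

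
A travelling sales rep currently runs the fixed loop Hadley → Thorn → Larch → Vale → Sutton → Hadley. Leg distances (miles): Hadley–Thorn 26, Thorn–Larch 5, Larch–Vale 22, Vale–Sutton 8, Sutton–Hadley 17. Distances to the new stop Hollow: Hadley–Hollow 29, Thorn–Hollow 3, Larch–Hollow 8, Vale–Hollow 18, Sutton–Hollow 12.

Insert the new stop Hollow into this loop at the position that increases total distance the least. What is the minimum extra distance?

Minimum extra distance: 4 miles, inserting Hollow between Larch and Vale.

Insertion cost between consecutive stops i–j is d(i,Hollow) + d(Hollow,j) − d(i,j):
  between Hadley and Thorn: 29 + 3 − 26 = 6
  between Thorn and Larch: 3 + 8 − 5 = 6
  between Larch and Vale: 8 + 18 − 22 = 4
  between Vale and Sutton: 18 + 12 − 8 = 22
  between Sutton and Hadley: 12 + 29 − 17 = 24
Cheapest insertion is between Larch and Vale, adding 4.
New total = 78 + 4 = 82.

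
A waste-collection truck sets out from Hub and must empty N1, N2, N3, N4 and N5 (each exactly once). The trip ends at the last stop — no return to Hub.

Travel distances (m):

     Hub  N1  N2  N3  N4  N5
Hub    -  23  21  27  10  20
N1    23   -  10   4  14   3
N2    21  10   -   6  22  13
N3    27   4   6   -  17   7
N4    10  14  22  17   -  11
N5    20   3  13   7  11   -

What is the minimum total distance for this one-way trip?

Minimum one-way distance = 34 m.

There are 5! = 120 possible orderings.
Hub→N1→N2→N3→N4→N5: 23+10+6+17+11 = 67
Hub→N1→N2→N3→N5→N4: 23+10+6+7+11 = 57
Hub→N1→N2→N4→N3→N5: 23+10+22+17+7 = 79
Hub→N1→N2→N4→N5→N3: 23+10+22+11+7 = 73
Hub→N1→N2→N5→N3→N4: 23+10+13+7+17 = 70
Hub→N1→N2→N5→N4→N3: 23+10+13+11+17 = 74
Hub→N1→N3→N2→N4→N5: 23+4+6+22+11 = 66
Hub→N1→N3→N2→N5→N4: 23+4+6+13+11 = 57
Hub→N1→N3→N4→N2→N5: 23+4+17+22+13 = 79
Hub→N1→N3→N4→N5→N2: 23+4+17+11+13 = 68
Hub→N1→N3→N5→N2→N4: 23+4+7+13+22 = 69
Hub→N1→N3→N5→N4→N2: 23+4+7+11+22 = 67
Hub→N1→N4→N2→N3→N5: 23+14+22+6+7 = 72
Hub→N1→N4→N2→N5→N3: 23+14+22+13+7 = 79
… (106 more)
Hub→N4→N5→N1→N3→N2: 10+11+3+4+6 = 34  ← best
The minimum is 34.
One shortest path: Hub → N4 → N5 → N1 → N3 → N2.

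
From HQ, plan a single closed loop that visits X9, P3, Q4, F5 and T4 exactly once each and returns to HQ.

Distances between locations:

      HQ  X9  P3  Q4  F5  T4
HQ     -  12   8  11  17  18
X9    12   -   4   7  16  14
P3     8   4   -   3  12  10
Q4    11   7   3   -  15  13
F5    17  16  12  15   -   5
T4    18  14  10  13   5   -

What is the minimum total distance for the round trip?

HQ - X9 - P3 - Q4 - F5 - T4 - HQ: 12+4+3+15+5+18 = 57
HQ - X9 - P3 - Q4 - T4 - F5 - HQ: 12+4+3+13+5+17 = 54
HQ - X9 - P3 - F5 - Q4 - T4 - HQ: 12+4+12+15+13+18 = 74
HQ - X9 - P3 - F5 - T4 - Q4 - HQ: 12+4+12+5+13+11 = 57
HQ - X9 - P3 - T4 - Q4 - F5 - HQ: 12+4+10+13+15+17 = 71
HQ - X9 - P3 - T4 - F5 - Q4 - HQ: 12+4+10+5+15+11 = 57
HQ - X9 - Q4 - P3 - F5 - T4 - HQ: 12+7+3+12+5+18 = 57
HQ - X9 - Q4 - P3 - T4 - F5 - HQ: 12+7+3+10+5+17 = 54
HQ - X9 - Q4 - F5 - P3 - T4 - HQ: 12+7+15+12+10+18 = 74
HQ - X9 - Q4 - F5 - T4 - P3 - HQ: 12+7+15+5+10+8 = 57
HQ - X9 - Q4 - T4 - P3 - F5 - HQ: 12+7+13+10+12+17 = 71
HQ - X9 - Q4 - T4 - F5 - P3 - HQ: 12+7+13+5+12+8 = 57
HQ - X9 - F5 - P3 - Q4 - T4 - HQ: 12+16+12+3+13+18 = 74
HQ - X9 - F5 - P3 - T4 - Q4 - HQ: 12+16+12+10+13+11 = 74
… (46 more)
The minimum is 54.
One optimal route: HQ → X9 → P3 → Q4 → T4 → F5 → HQ (or its reverse).

Minimum total distance: 54.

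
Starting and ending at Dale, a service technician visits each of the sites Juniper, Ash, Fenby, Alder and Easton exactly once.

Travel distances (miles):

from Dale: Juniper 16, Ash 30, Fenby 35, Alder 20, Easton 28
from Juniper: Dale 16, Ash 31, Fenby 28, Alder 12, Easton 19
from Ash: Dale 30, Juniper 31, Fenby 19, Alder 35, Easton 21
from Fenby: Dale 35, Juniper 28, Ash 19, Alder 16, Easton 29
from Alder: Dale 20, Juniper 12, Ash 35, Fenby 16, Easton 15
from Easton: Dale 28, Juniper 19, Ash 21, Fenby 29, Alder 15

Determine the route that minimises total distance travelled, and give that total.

There are 60 distinct closed tours to check (reversals are equivalent).
Dale-Juniper-Ash-Fenby-Alder-Easton-Dale: 16+31+19+16+15+28 = 125
Dale-Juniper-Ash-Fenby-Easton-Alder-Dale: 16+31+19+29+15+20 = 130
Dale-Juniper-Ash-Alder-Fenby-Easton-Dale: 16+31+35+16+29+28 = 155
Dale-Juniper-Ash-Alder-Easton-Fenby-Dale: 16+31+35+15+29+35 = 161
Dale-Juniper-Ash-Easton-Fenby-Alder-Dale: 16+31+21+29+16+20 = 133
Dale-Juniper-Ash-Easton-Alder-Fenby-Dale: 16+31+21+15+16+35 = 134
Dale-Juniper-Fenby-Ash-Alder-Easton-Dale: 16+28+19+35+15+28 = 141
Dale-Juniper-Fenby-Ash-Easton-Alder-Dale: 16+28+19+21+15+20 = 119
Dale-Juniper-Fenby-Alder-Ash-Easton-Dale: 16+28+16+35+21+28 = 144
Dale-Juniper-Fenby-Alder-Easton-Ash-Dale: 16+28+16+15+21+30 = 126
Dale-Juniper-Fenby-Easton-Ash-Alder-Dale: 16+28+29+21+35+20 = 149
Dale-Juniper-Fenby-Easton-Alder-Ash-Dale: 16+28+29+15+35+30 = 153
Dale-Juniper-Alder-Ash-Fenby-Easton-Dale: 16+12+35+19+29+28 = 139
Dale-Juniper-Alder-Ash-Easton-Fenby-Dale: 16+12+35+21+29+35 = 148
… (46 more)
Dale-Juniper-Easton-Ash-Fenby-Alder-Dale: 16+19+21+19+16+20 = 111  ← best
The minimum is 111.
One optimal route: Dale → Juniper → Easton → Ash → Fenby → Alder → Dale (or its reverse).

111 miles — the shortest possible round trip.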